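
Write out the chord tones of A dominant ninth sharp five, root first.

A dominant ninth sharp five is a dominant ninth sharp five built on A.
root → A
3rd (major 3rd) → C-sharp
5th (augmented 5th) → E-sharp
7th (minor 7th) → G
9th (major 9th) → B

A C-sharp E-sharp G B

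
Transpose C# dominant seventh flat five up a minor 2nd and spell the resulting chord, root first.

D, F♯, A♭, C

C♯ up a minor 2nd → D. New chord: D dominant seventh flat five.
D — root
F♯ — major 3rd
A♭ — diminished 5th
C — minor 7th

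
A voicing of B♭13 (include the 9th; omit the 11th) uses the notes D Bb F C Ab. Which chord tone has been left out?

B♭13 = Bb, D, F, Ab, C, G. The voicing lacks the 13th (major 13th), G.

G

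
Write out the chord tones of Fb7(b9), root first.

Fb, Ab, Cb, Ebb, Gbb

Fb7(b9): dominant seventh flat nine on Fb.
Root: Fb
Major 3rd (3rd): Ab
Perfect 5th (5th): Cb
Minor 7th (7th): Ebb
Minor 9th (9th): Gbb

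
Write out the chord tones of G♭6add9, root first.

Gb, Bb, Db, Eb, Ab

Root Gb, quality six-nine:
- root: Gb
- major 3rd: Bb
- perfect 5th: Db
- major 6th: Eb
- major 9th: Ab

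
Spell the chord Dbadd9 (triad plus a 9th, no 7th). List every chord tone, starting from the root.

Db F Ab Eb

Dbadd9 is an added-ninth built on Db.
- root: Db
- major 3rd: F
- perfect 5th: Ab
- major 9th: Eb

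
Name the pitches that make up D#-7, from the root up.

Root D#, quality minor seventh:
D# — root
F# — minor 3rd
A# — perfect 5th
C# — minor 7th

D#, F#, A#, C#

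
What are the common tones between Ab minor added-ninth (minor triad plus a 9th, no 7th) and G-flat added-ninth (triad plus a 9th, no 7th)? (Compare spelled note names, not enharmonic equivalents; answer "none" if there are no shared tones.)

Ab minor added-ninth: A-flat C-flat E-flat B-flat
G-flat added-ninth: G-flat B-flat D-flat A-flat
Common to both → A-flat, B-flat.

A-flat  B-flat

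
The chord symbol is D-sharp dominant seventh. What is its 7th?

C#

Root of D-sharp dominant seventh = D#. The 7th is a minor 7th: D# up a minor 7th → C#.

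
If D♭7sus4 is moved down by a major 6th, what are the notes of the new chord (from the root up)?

Transposed root: Db → Fb (major 6th down). So we spell Fb dominant seventh suspended fourth:
- root: Fb
- perfect 4th: Bbb
- perfect 5th: Cb
- minor 7th: Ebb

Fb  Bbb  Cb  Ebb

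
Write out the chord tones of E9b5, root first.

E9b5 is a dominant ninth flat five built on E.
root → E
3rd (major 3rd) → G#
5th (diminished 5th) → Bb
7th (minor 7th) → D
9th (major 9th) → F#

E, G#, Bb, D, F#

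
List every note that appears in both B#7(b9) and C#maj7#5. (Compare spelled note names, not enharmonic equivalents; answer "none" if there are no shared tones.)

B#  C#

B#7(b9) = B#, D##, F##, A#, C#.
C#maj7#5 = C#, E#, G##, B#.
Shared: B#, C#.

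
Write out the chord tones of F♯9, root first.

F♯  A♯  C♯  E  G♯

F♯9: dominant ninth on F♯.
F♯ — root
A♯ — major 3rd
C♯ — perfect 5th
E — minor 7th
G♯ — major 9th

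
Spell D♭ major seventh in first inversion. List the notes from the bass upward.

In root position, D♭ major seventh is Db–F–Ab–C.
First inversion puts the third (F) in the bass.

F Ab C Db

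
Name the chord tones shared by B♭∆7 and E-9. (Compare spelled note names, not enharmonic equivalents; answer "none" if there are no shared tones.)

D

B♭∆7 = B♭, D, F, A.
E-9 = E, G, B, D, F♯.
Shared: D.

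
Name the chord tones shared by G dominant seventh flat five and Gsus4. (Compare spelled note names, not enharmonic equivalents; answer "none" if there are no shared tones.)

G

G dominant seventh flat five: G B D♭ F
Gsus4: G C D
Common to both → G.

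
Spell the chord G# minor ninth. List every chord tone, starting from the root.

Root G-sharp, quality minor ninth:
root → G-sharp
3rd (minor 3rd) → B
5th (perfect 5th) → D-sharp
7th (minor 7th) → F-sharp
9th (major 9th) → A-sharp

G-sharp, B, D-sharp, F-sharp, A-sharp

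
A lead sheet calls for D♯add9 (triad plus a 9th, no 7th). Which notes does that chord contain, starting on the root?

D♯add9 is an added-ninth built on D#.
- root: D#
- major 3rd: F##
- perfect 5th: A#
- major 9th: E#

D#, F##, A#, E#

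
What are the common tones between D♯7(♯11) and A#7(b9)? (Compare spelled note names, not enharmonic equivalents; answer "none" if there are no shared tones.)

D♯7(♯11) = D#, F##, A#, C#, G##.
A#7(b9) = A#, C##, E#, G#, B.
Shared: A#.

A#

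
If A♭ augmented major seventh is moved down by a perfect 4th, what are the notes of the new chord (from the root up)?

Ab down a perfect 4th → Eb. New chord: Eb augmented major seventh.
- root: Eb
- major 3rd: G
- augmented 5th: B
- major 7th: D

Eb, G, B, D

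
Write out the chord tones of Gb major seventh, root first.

Gb Bb Db F

Gb major seventh is a major seventh built on Gb.
root → Gb
3rd (major 3rd) → Bb
5th (perfect 5th) → Db
7th (major 7th) → F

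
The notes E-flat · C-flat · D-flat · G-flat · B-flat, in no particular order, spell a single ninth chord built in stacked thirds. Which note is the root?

C-flat

Arranged so that each adjacent pair is a third by letter name: C-flat – E-flat – G-flat – B-flat – D-flat.
The bottom of that stack, C-flat, is the root (this is C-flat major ninth).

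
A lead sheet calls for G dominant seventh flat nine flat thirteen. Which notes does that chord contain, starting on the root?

G – B – D – F – A-flat – E-flat

G dominant seventh flat nine flat thirteen is a dominant seventh flat nine flat thirteen built on G.
G — root
B — major 3rd
D — perfect 5th
F — minor 7th
A-flat — minor 9th
E-flat — minor 13th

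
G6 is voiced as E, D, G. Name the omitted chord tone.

B

The full G6 chord is G, B, D, E.
Comparing with the voicing, the major 3rd (3rd) — B — is absent.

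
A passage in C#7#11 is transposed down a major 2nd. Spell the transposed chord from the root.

B  D#  F#  A  E#

A major 2nd down from C# is B, so the new chord is B dominant seventh sharp eleven.
- root: B
- major 3rd: D#
- perfect 5th: F#
- minor 7th: A
- augmented 11th: E#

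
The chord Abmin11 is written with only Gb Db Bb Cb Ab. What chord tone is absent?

Abmin11 = Ab, Cb, Eb, Gb, Bb, Db. The voicing lacks the 5th (perfect 5th), Eb.

Eb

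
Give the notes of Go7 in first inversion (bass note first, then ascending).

Bb Db Fb G

In root position, Go7 is G–Bb–Db–Fb.
First inversion puts the third (Bb) in the bass.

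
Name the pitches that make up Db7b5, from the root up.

D♭  F  A𝄫  C♭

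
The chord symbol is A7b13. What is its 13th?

F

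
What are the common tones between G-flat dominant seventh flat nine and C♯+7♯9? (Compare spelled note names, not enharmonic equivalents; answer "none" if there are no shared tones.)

G-flat dominant seventh flat nine = Gb, Bb, Db, Fb, Abb.
C♯+7♯9 = C#, E#, G##, B, D##.
Shared: none.

none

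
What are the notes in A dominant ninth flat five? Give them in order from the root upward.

A, C#, Eb, G, B

Root A, quality dominant ninth flat five:
A — root
C# — major 3rd
Eb — diminished 5th
G — minor 7th
B — major 9th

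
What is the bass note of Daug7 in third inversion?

C

Daug7 = D–F#–A#–C. Third inversion → seventh in the bass = C.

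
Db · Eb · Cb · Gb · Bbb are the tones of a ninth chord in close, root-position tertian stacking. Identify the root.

Cb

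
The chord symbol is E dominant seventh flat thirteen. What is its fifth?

B

E dominant seventh flat thirteen is built on E; its 5th is a perfect 5th above the root.
A fifth above E uses the letter B, and the perfect 5th above E is B.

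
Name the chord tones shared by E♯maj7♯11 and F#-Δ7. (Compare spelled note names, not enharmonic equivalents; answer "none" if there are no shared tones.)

E♯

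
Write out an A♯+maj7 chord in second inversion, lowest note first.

E##, G##, A#, C##

A♯+maj7 = A#–C##–E##–G##; second inversion → fifth (E##) lowest.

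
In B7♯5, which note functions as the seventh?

A

Root of B7♯5 = B. The 7th is a minor 7th: B up a minor 7th → A.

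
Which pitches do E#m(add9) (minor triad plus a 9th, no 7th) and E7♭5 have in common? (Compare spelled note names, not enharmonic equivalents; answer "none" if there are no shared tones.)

E#m(add9): E♯ G♯ B♯ F𝄪
E7♭5: E G♯ B♭ D
Common to both → G♯.

G♯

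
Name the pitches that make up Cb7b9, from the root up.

Cb Eb Gb Bbb Dbb

Cb7b9: dominant seventh flat nine on Cb.
root → Cb
3rd (major 3rd) → Eb
5th (perfect 5th) → Gb
7th (minor 7th) → Bbb
9th (minor 9th) → Dbb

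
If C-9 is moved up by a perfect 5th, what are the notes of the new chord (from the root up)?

G Bb D F A

C up a perfect 5th → G. New chord: G minor ninth.
Root: G
Minor 3rd (3rd): Bb
Perfect 5th (5th): D
Minor 7th (7th): F
Major 9th (9th): A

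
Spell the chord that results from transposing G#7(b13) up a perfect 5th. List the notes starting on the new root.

D#, F##, A#, C#, B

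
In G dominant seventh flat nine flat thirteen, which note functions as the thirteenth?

Eb

G dominant seventh flat nine flat thirteen is built on G; its 13th is a minor 13th above the root.
A sixth above G uses the letter E, and the minor 13th above G is Eb.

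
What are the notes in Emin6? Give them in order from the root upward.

E, G, B, C♯

Emin6 is a minor sixth built on E.
- root: E
- minor 3rd: G
- perfect 5th: B
- major 6th: C♯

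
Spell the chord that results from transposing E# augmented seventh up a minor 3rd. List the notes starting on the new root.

E-sharp up a minor 3rd → G-sharp. New chord: G-sharp augmented seventh.
G-sharp — root
B-sharp — major 3rd
D-double-sharp — augmented 5th
F-sharp — minor 7th

G-sharp, B-sharp, D-double-sharp, F-sharp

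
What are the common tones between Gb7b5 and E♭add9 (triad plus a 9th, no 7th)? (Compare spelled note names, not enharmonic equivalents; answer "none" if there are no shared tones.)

Gb7b5: Gb Bb Dbb Fb
E♭add9: Eb G Bb F
Common to both → Bb.

Bb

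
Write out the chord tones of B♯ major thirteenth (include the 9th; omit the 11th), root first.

Root B♯, quality major thirteenth:
Root: B♯
Major 3rd (3rd): D𝄪
Perfect 5th (5th): F𝄪
Major 7th (7th): A𝄪
Major 9th (9th): C𝄪
Major 13th (13th): G𝄪

B♯ – D𝄪 – F𝄪 – A𝄪 – C𝄪 – G𝄪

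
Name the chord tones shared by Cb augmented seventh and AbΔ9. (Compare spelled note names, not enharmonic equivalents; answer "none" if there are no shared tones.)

Eb G

Cb augmented seventh: Cb Eb G Bbb
AbΔ9: Ab C Eb G Bb
Common to both → Eb, G.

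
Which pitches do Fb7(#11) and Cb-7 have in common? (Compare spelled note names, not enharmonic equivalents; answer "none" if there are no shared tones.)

Cb, Ebb

Fb7(#11) = Fb, Ab, Cb, Ebb, Bb.
Cb-7 = Cb, Ebb, Gb, Bbb.
Shared: Cb, Ebb.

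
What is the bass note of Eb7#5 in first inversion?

G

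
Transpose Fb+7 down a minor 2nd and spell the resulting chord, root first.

Fb down a minor 2nd → Eb. New chord: Eb augmented seventh.
Root: Eb
Major 3rd (3rd): G
Augmented 5th (5th): B
Minor 7th (7th): Db

Eb G B Db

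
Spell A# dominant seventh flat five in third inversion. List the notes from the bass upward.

G-sharp, A-sharp, C-double-sharp, E

In root position, A# dominant seventh flat five is A-sharp–C-double-sharp–E–G-sharp.
Third inversion puts the seventh (G-sharp) in the bass.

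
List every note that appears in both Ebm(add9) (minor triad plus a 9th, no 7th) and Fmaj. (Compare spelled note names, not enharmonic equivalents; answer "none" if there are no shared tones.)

F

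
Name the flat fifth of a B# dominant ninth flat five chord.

B# dominant ninth flat five is built on B#; its 5th is a diminished 5th above the root.
A fifth above B uses the letter F, and the diminished 5th above B# is F#.

F#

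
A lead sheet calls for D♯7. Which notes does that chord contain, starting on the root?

Root D#, quality dominant seventh:
D# — root
F## — major 3rd
A# — perfect 5th
C# — minor 7th

D#, F##, A#, C#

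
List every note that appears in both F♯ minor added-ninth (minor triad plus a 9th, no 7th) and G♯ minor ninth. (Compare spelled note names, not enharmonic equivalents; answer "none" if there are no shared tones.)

F♯ minor added-ninth: F-sharp A C-sharp G-sharp
G♯ minor ninth: G-sharp B D-sharp F-sharp A-sharp
Common to both → F-sharp, G-sharp.

F-sharp  G-sharp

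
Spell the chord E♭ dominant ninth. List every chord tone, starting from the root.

Root E-flat, quality dominant ninth:
Root: E-flat
Major 3rd (3rd): G
Perfect 5th (5th): B-flat
Minor 7th (7th): D-flat
Major 9th (9th): F

E-flat G B-flat D-flat F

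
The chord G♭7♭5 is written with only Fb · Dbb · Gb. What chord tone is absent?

Bb

The full G♭7♭5 chord is Gb, Bb, Dbb, Fb.
Comparing with the voicing, the major 3rd (3rd) — Bb — is absent.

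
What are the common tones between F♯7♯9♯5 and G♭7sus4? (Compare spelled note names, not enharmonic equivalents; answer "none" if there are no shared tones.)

none

F♯7♯9♯5 = F♯, A♯, C𝄪, E, G𝄪.
G♭7sus4 = G♭, C♭, D♭, F♭.
Shared: none.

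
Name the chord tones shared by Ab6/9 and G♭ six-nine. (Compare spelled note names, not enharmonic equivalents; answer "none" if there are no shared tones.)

Ab6/9: Ab C Eb F Bb
G♭ six-nine: Gb Bb Db Eb Ab
Common to both → Ab, Eb, Bb.

Ab  Eb  Bb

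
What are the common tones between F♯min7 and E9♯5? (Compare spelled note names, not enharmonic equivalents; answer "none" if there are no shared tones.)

F♯min7: F# A C# E
E9♯5: E G# B# D F#
Common to both → F#, E.

F#, E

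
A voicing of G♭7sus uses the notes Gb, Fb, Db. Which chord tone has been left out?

The full G♭7sus chord is Gb, Cb, Db, Fb.
Comparing with the voicing, the perfect 4th (4th) — Cb — is absent.

Cb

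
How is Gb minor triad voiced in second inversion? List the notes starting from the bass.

In root position, Gb minor triad is Gb–Bbb–Db.
Second inversion puts the fifth (Db) in the bass.

Db Gb Bbb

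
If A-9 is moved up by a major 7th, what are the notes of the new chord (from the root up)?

G# B D# F# A#

A up a major 7th → G#. New chord: G# minor ninth.
- root: G#
- minor 3rd: B
- perfect 5th: D#
- minor 7th: F#
- major 9th: A#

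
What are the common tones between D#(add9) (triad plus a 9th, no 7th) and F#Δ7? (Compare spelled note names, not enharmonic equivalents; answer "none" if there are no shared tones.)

D#(add9) = D#, F##, A#, E#.
F#Δ7 = F#, A#, C#, E#.
Shared: A#, E#.

A#  E#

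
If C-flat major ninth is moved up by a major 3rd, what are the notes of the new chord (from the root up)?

Transposed root: Cb → Eb (major 3rd up). So we spell Eb major ninth:
Eb — root
G — major 3rd
Bb — perfect 5th
D — major 7th
F — major 9th

Eb G Bb D F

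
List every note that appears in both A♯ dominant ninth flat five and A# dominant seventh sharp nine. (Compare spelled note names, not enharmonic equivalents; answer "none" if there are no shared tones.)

A♯ dominant ninth flat five = A-sharp, C-double-sharp, E, G-sharp, B-sharp.
A# dominant seventh sharp nine = A-sharp, C-double-sharp, E-sharp, G-sharp, B-double-sharp.
Shared: A-sharp, C-double-sharp, G-sharp.

A-sharp C-double-sharp G-sharp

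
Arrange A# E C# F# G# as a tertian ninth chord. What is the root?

F#

Stacking in thirds gives F# – A# – C# – E – G#, so F# is the root — F# dominant ninth.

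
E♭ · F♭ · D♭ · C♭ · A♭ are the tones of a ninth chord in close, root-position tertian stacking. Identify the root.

D♭

Stacking in thirds gives D♭ – F♭ – A♭ – C♭ – E♭, so D♭ is the root — D♭ minor ninth.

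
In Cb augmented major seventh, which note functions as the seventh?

Cb augmented major seventh is built on C-flat; its 7th is a major 7th above the root.
A seventh above C uses the letter B, and the major 7th above C-flat is B-flat.

B-flat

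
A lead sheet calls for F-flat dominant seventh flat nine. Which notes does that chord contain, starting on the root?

Fb, Ab, Cb, Ebb, Gbb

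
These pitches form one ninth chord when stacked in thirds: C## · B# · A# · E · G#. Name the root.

Stacking in thirds gives A# – C## – E – G# – B#, so A# is the root — A# dominant ninth flat five.

A#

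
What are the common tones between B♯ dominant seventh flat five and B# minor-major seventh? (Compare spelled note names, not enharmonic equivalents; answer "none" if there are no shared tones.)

B♯ dominant seventh flat five: B♯ D𝄪 F♯ A♯
B# minor-major seventh: B♯ D♯ F𝄪 A𝄪
Common to both → B♯.

B♯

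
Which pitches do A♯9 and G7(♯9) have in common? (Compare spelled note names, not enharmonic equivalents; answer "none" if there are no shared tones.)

A#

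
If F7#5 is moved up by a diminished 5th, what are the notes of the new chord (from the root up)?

Cb Eb G Bbb

Transposed root: F → Cb (diminished 5th up). So we spell Cb augmented seventh:
Cb — root
Eb — major 3rd
G — augmented 5th
Bbb — minor 7th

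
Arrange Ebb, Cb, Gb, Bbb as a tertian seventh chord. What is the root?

Cb

Stacking in thirds gives Cb – Ebb – Gb – Bbb, so Cb is the root — Cb minor seventh.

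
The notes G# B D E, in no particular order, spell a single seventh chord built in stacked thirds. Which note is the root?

Stacking in thirds gives E – G# – B – D, so E is the root — E dominant seventh.

E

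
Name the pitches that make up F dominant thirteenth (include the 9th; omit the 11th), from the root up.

F, A, C, E-flat, G, D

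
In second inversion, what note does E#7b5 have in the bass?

B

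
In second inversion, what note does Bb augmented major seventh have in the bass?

Bb augmented major seventh in root position is B♭–D–F♯–A.
Second inversion places the fifth in the bass, which is F♯.

F♯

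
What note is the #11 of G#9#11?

Root of G#9#11 = G#. The 11th is an augmented 11th: G# up an augmented 11th → C##.

C##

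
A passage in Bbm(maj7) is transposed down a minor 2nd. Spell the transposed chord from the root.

Bb down a minor 2nd → A. New chord: A minor-major seventh.
root → A
3rd (minor 3rd) → C
5th (perfect 5th) → E
7th (major 7th) → G#

A  C  E  G#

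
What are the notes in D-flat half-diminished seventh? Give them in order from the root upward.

Root D-flat, quality half-diminished seventh:
D-flat — root
F-flat — minor 3rd
A-double-flat — diminished 5th
C-flat — minor 7th

D-flat  F-flat  A-double-flat  C-flat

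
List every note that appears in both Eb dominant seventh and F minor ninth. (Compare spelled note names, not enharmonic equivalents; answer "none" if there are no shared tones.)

Eb dominant seventh: E-flat G B-flat D-flat
F minor ninth: F A-flat C E-flat G
Common to both → E-flat, G.

E-flat, G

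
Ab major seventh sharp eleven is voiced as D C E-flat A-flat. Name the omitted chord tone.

G

The full Ab major seventh sharp eleven chord is A-flat, C, E-flat, G, D.
Comparing with the voicing, the major 7th (7th) — G — is absent.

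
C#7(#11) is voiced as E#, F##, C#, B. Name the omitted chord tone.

G#

The full C#7(#11) chord is C#, E#, G#, B, F##.
Comparing with the voicing, the perfect 5th (5th) — G# — is absent.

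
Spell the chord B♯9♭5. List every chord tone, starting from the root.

Root B#, quality dominant ninth flat five:
B# — root
D## — major 3rd
F# — diminished 5th
A# — minor 7th
C## — major 9th

B#, D##, F#, A#, C##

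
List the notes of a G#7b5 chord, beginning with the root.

G#7b5: dominant seventh flat five on G♯.
G♯ — root
B♯ — major 3rd
D — diminished 5th
F♯ — minor 7th

G♯, B♯, D, F♯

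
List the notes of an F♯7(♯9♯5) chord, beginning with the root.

F#  A#  C##  E  G##

Root F#, quality dominant seventh sharp nine sharp five:
root → F#
3rd (major 3rd) → A#
5th (augmented 5th) → C##
7th (minor 7th) → E
9th (augmented 9th) → G##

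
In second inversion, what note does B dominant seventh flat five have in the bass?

F

B dominant seventh flat five = B–D-sharp–F–A. Second inversion → fifth in the bass = F.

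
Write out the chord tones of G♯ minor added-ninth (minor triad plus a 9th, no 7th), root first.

G-sharp – B – D-sharp – A-sharp

G♯ minor added-ninth: minor added-ninth on G-sharp.
root → G-sharp
3rd (minor 3rd) → B
5th (perfect 5th) → D-sharp
9th (major 9th) → A-sharp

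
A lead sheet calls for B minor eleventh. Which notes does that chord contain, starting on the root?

B D F-sharp A C-sharp E

B minor eleventh is a minor eleventh built on B.
B — root
D — minor 3rd
F-sharp — perfect 5th
A — minor 7th
C-sharp — major 9th
E — perfect 11th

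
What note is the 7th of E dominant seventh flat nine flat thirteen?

D

E dominant seventh flat nine flat thirteen is built on E; its 7th is a minor 7th above the root.
A seventh above E uses the letter D, and the minor 7th above E is D.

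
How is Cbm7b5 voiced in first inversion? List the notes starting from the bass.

In root position, Cbm7b5 is Cb–Ebb–Gbb–Bbb.
First inversion puts the third (Ebb) in the bass.

Ebb  Gbb  Bbb  Cb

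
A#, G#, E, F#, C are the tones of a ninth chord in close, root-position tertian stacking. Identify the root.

F#

Stacking in thirds gives F# – A# – C – E – G#, so F# is the root — F# dominant ninth flat five.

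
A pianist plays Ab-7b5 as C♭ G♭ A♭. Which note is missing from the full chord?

Ab-7b5 = A♭, C♭, E𝄫, G♭. The voicing lacks the 5th (diminished 5th), E𝄫.

E𝄫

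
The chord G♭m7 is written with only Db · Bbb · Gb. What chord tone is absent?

The full G♭m7 chord is Gb, Bbb, Db, Fb.
Comparing with the voicing, the minor 7th (7th) — Fb — is absent.

Fb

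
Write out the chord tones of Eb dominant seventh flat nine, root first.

Eb dominant seventh flat nine is a dominant seventh flat nine built on Eb.
Root: Eb
Major 3rd (3rd): G
Perfect 5th (5th): Bb
Minor 7th (7th): Db
Minor 9th (9th): Fb

Eb, G, Bb, Db, Fb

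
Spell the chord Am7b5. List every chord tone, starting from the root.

Am7b5 is a half-diminished seventh built on A.
A — root
C — minor 3rd
E♭ — diminished 5th
G — minor 7th

A, C, E♭, G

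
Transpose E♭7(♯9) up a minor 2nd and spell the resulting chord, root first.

Eb up a minor 2nd → Fb. New chord: Fb dominant seventh sharp nine.
Root: Fb
Major 3rd (3rd): Ab
Perfect 5th (5th): Cb
Minor 7th (7th): Ebb
Augmented 9th (9th): G

Fb  Ab  Cb  Ebb  G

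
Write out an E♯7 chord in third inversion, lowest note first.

D#, E#, G##, B#

E♯7 = E#–G##–B#–D#; third inversion → seventh (D#) lowest.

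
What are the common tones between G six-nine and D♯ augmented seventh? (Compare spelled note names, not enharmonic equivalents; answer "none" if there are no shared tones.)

none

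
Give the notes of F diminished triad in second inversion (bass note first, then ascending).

In root position, F diminished triad is F–A-flat–C-flat.
Second inversion puts the fifth (C-flat) in the bass.

C-flat – F – A-flat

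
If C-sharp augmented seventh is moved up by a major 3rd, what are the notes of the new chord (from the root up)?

E#, G##, B##, D#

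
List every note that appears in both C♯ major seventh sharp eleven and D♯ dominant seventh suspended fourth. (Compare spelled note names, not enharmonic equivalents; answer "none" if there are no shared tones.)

C-sharp G-sharp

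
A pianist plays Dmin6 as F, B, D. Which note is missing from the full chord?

Dmin6 = D, F, A, B. The voicing lacks the 5th (perfect 5th), A.

A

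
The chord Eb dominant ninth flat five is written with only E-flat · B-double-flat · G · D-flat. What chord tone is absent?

The full Eb dominant ninth flat five chord is E-flat, G, B-double-flat, D-flat, F.
Comparing with the voicing, the major 9th (9th) — F — is absent.

F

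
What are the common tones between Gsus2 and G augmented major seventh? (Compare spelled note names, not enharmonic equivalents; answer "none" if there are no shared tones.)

Gsus2: G A D
G augmented major seventh: G B D# F#
Common to both → G.

G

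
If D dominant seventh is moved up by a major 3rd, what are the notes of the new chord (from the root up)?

F-sharp, A-sharp, C-sharp, E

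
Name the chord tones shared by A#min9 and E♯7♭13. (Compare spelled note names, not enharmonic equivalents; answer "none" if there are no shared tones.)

A#min9 = A♯, C♯, E♯, G♯, B♯.
E♯7♭13 = E♯, G𝄪, B♯, D♯, C♯.
Shared: C♯, E♯, B♯.

C♯ – E♯ – B♯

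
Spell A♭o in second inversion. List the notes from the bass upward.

A♭o = A♭–C♭–E𝄫; second inversion → fifth (E𝄫) lowest.

E𝄫, A♭, C♭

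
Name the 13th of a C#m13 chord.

A#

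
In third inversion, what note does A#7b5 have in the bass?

G#

A#7b5 = A#–C##–E–G#. Third inversion → seventh in the bass = G#.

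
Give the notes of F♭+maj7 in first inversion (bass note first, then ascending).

In root position, F♭+maj7 is Fb–Ab–C–Eb.
First inversion puts the third (Ab) in the bass.

Ab  C  Eb  Fb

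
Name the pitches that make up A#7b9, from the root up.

Root A#, quality dominant seventh flat nine:
- root: A#
- major 3rd: C##
- perfect 5th: E#
- minor 7th: G#
- minor 9th: B

A#  C##  E#  G#  B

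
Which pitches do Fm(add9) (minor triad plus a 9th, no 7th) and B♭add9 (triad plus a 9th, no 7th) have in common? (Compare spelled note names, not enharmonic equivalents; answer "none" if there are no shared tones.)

F  C

Fm(add9): F Ab C G
B♭add9: Bb D F C
Common to both → F, C.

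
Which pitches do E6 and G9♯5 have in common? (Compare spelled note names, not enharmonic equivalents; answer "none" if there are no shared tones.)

E6 = E, G#, B, C#.
G9♯5 = G, B, D#, F, A.
Shared: B.

B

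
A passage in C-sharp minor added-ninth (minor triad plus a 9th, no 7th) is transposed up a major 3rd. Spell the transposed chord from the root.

E#, G#, B#, F##

C# up a major 3rd → E#. New chord: E# minor added-ninth.
root → E#
3rd (minor 3rd) → G#
5th (perfect 5th) → B#
9th (major 9th) → F##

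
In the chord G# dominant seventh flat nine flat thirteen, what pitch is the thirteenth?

Root of G# dominant seventh flat nine flat thirteen = G#. The 13th is a minor 13th: G# up a minor 13th → E.

E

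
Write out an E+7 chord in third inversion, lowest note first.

In root position, E+7 is E–G♯–B♯–D.
Third inversion puts the seventh (D) in the bass.

D – E – G♯ – B♯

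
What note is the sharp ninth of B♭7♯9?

B♭7♯9 is built on Bb; its 9th is an augmented 9th above the root.
A second above B uses the letter C, and the augmented 9th above Bb is C#.

C#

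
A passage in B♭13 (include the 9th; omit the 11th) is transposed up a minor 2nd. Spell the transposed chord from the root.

Cb Eb Gb Bbb Db Ab

Bb up a minor 2nd → Cb. New chord: Cb dominant thirteenth.
Root: Cb
Major 3rd (3rd): Eb
Perfect 5th (5th): Gb
Minor 7th (7th): Bbb
Major 9th (9th): Db
Major 13th (13th): Ab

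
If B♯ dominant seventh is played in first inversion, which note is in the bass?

D-double-sharp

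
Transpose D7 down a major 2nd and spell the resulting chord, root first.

C – E – G – Bb

Transposed root: D → C (major 2nd down). So we spell C dominant seventh:
- root: C
- major 3rd: E
- perfect 5th: G
- minor 7th: Bb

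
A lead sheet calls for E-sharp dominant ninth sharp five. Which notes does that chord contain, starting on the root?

E♯, G𝄪, B𝄪, D♯, F𝄪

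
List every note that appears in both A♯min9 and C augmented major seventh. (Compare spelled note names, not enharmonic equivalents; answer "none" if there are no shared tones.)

A♯min9 = A#, C#, E#, G#, B#.
C augmented major seventh = C, E, G#, B.
Shared: G#.

G#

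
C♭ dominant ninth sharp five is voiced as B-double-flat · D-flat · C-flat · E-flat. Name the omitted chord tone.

G

C♭ dominant ninth sharp five = C-flat, E-flat, G, B-double-flat, D-flat. The voicing lacks the 5th (augmented 5th), G.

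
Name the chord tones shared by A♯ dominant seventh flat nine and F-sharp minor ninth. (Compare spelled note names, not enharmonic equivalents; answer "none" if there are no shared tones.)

G-sharp

A♯ dominant seventh flat nine: A-sharp C-double-sharp E-sharp G-sharp B
F-sharp minor ninth: F-sharp A C-sharp E G-sharp
Common to both → G-sharp.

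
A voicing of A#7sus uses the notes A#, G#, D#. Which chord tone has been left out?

The full A#7sus chord is A#, D#, E#, G#.
Comparing with the voicing, the perfect 5th (5th) — E# — is absent.

E#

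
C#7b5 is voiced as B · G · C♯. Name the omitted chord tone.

The full C#7b5 chord is C♯, E♯, G, B.
Comparing with the voicing, the major 3rd (3rd) — E♯ — is absent.

E♯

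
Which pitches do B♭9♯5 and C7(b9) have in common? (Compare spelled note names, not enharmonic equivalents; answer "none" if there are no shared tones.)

Bb  C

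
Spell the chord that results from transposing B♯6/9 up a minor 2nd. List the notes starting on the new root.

Transposed root: B# → C# (minor 2nd up). So we spell C# six-nine:
C# — root
E# — major 3rd
G# — perfect 5th
A# — major 6th
D# — major 9th

C#  E#  G#  A#  D#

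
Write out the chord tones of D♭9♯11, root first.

Root Db, quality dominant ninth sharp eleven:
root → Db
3rd (major 3rd) → F
5th (perfect 5th) → Ab
7th (minor 7th) → Cb
9th (major 9th) → Eb
11th (augmented 11th) → G

Db, F, Ab, Cb, Eb, G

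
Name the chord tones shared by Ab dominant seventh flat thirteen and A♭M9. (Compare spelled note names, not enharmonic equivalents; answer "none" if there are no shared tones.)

Ab dominant seventh flat thirteen = Ab, C, Eb, Gb, Fb.
A♭M9 = Ab, C, Eb, G, Bb.
Shared: Ab, C, Eb.

Ab, C, Eb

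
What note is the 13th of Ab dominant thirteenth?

F

Ab dominant thirteenth is built on Ab; its 13th is a major 13th above the root.
A sixth above A uses the letter F, and the major 13th above Ab is F.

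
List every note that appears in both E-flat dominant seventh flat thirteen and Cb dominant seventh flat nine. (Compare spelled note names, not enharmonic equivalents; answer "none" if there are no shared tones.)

E-flat – C-flat

E-flat dominant seventh flat thirteen = E-flat, G, B-flat, D-flat, C-flat.
Cb dominant seventh flat nine = C-flat, E-flat, G-flat, B-double-flat, D-double-flat.
Shared: E-flat, C-flat.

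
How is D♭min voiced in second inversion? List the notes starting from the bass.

In root position, D♭min is D♭–F♭–A♭.
Second inversion puts the fifth (A♭) in the bass.

A♭ – D♭ – F♭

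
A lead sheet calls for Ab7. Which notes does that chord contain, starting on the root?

Ab, C, Eb, Gb

Ab7 is a dominant seventh built on Ab.
- root: Ab
- major 3rd: C
- perfect 5th: Eb
- minor 7th: Gb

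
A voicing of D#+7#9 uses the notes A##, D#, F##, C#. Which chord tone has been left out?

The full D#+7#9 chord is D#, F##, A##, C#, E##.
Comparing with the voicing, the augmented 9th (9th) — E## — is absent.

E##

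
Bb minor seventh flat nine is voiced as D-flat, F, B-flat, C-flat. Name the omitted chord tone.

A-flat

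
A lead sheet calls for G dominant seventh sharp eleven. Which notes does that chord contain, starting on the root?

G  B  D  F  C-sharp

G dominant seventh sharp eleven: dominant seventh sharp eleven on G.
root → G
3rd (major 3rd) → B
5th (perfect 5th) → D
7th (minor 7th) → F
11th (augmented 11th) → C-sharp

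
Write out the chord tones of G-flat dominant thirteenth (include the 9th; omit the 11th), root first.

Root G♭, quality dominant thirteenth:
G♭ — root
B♭ — major 3rd
D♭ — perfect 5th
F♭ — minor 7th
A♭ — major 9th
E♭ — major 13th

G♭, B♭, D♭, F♭, A♭, E♭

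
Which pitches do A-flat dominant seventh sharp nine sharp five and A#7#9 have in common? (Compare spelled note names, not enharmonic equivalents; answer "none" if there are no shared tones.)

A-flat dominant seventh sharp nine sharp five = Ab, C, E, Gb, B.
A#7#9 = A#, C##, E#, G#, B##.
Shared: none.

none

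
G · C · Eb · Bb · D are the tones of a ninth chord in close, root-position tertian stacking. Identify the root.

Stacking in thirds gives C – Eb – G – Bb – D, so C is the root — C minor ninth.

C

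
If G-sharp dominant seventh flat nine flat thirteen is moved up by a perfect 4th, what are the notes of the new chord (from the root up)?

C-sharp – E-sharp – G-sharp – B – D – A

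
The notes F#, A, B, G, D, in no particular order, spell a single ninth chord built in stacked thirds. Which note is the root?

G

Stacking in thirds gives G – B – D – F# – A, so G is the root — G major ninth.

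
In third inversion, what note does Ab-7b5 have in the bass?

Ab-7b5 = Ab–Cb–Ebb–Gb. Third inversion → seventh in the bass = Gb.

Gb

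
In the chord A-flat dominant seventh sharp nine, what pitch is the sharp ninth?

Root of A-flat dominant seventh sharp nine = A-flat. The 9th is an augmented 9th: A-flat up an augmented 9th → B.

B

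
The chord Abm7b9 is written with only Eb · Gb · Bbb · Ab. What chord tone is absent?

Cb

The full Abm7b9 chord is Ab, Cb, Eb, Gb, Bbb.
Comparing with the voicing, the minor 3rd (3rd) — Cb — is absent.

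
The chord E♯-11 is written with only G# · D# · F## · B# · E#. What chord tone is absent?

E♯-11 = E#, G#, B#, D#, F##, A#. The voicing lacks the 11th (perfect 11th), A#.

A#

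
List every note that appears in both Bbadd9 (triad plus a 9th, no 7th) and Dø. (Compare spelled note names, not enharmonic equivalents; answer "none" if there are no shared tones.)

D – F – C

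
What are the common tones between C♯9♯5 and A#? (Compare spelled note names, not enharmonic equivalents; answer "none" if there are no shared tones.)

C♯9♯5 = C#, E#, G##, B, D#.
A# = A#, C##, E#.
Shared: E#.

E#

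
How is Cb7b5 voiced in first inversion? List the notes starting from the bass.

Eb – Gbb – Bbb – Cb

Cb7b5 = Cb–Eb–Gbb–Bbb; first inversion → third (Eb) lowest.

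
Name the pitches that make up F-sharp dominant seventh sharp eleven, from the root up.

F# – A# – C# – E – B#

F-sharp dominant seventh sharp eleven: dominant seventh sharp eleven on F#.
Root: F#
Major 3rd (3rd): A#
Perfect 5th (5th): C#
Minor 7th (7th): E
Augmented 11th (11th): B#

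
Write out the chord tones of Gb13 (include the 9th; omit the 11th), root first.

G♭ B♭ D♭ F♭ A♭ E♭

Gb13 is a dominant thirteenth built on G♭.
root → G♭
3rd (major 3rd) → B♭
5th (perfect 5th) → D♭
7th (minor 7th) → F♭
9th (major 9th) → A♭
13th (major 13th) → E♭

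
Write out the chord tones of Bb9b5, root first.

Bb9b5 is a dominant ninth flat five built on B♭.
Root: B♭
Major 3rd (3rd): D
Diminished 5th (5th): F♭
Minor 7th (7th): A♭
Major 9th (9th): C

B♭ D F♭ A♭ C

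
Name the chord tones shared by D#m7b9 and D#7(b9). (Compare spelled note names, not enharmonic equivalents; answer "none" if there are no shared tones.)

D♯  A♯  C♯  E

D#m7b9: D♯ F♯ A♯ C♯ E
D#7(b9): D♯ F𝄪 A♯ C♯ E
Common to both → D♯, A♯, C♯, E.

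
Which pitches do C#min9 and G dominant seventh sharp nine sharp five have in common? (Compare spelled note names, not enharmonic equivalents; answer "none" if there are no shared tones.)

B, D#

C#min9: C# E G# B D#
G dominant seventh sharp nine sharp five: G B D# F A#
Common to both → B, D#.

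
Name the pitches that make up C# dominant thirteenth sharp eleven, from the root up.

C# dominant thirteenth sharp eleven is a dominant thirteenth sharp eleven built on C#.
Root: C#
Major 3rd (3rd): E#
Perfect 5th (5th): G#
Minor 7th (7th): B
Major 9th (9th): D#
Augmented 11th (11th): F##
Major 13th (13th): A#

C#  E#  G#  B  D#  F##  A#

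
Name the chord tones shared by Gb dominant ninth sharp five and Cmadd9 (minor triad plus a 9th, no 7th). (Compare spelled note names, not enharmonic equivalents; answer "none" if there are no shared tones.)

Gb dominant ninth sharp five = G♭, B♭, D, F♭, A♭.
Cmadd9 = C, E♭, G, D.
Shared: D.

D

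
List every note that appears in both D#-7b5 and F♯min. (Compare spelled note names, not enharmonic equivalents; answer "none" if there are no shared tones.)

D#-7b5: D# F# A C#
F♯min: F# A C#
Common to both → F#, A, C#.

F#, A, C#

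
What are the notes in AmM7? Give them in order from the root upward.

A – C – E – G#

AmM7: minor-major seventh on A.
root → A
3rd (minor 3rd) → C
5th (perfect 5th) → E
7th (major 7th) → G#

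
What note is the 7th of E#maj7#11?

D##

E#maj7#11 is built on E#; its 7th is a major 7th above the root.
A seventh above E uses the letter D, and the major 7th above E# is D##.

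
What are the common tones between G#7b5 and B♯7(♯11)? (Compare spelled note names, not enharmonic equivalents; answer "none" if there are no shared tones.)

G#7b5: G# B# D F#
B♯7(♯11): B# D## F## A# E##
Common to both → B#.

B#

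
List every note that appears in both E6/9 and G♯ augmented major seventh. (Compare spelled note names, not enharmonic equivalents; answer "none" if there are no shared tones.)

E6/9 = E, G#, B, C#, F#.
G♯ augmented major seventh = G#, B#, D##, F##.
Shared: G#.

G#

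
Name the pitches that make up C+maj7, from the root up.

C+maj7: augmented major seventh on C.
Root: C
Major 3rd (3rd): E
Augmented 5th (5th): G#
Major 7th (7th): B

C, E, G#, B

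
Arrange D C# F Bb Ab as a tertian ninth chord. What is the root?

Arranged so that each adjacent pair is a third by letter name: Bb – D – F – Ab – C#.
The bottom of that stack, Bb, is the root (this is Bb dominant seventh sharp nine).

Bb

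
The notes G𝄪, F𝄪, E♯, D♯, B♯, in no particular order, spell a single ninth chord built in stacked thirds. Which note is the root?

Stacking in thirds gives E♯ – G𝄪 – B♯ – D♯ – F𝄪, so E♯ is the root — E♯ dominant ninth.

E♯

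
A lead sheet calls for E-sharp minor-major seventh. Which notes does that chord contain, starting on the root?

E-sharp minor-major seventh: minor-major seventh on E-sharp.
Root: E-sharp
Minor 3rd (3rd): G-sharp
Perfect 5th (5th): B-sharp
Major 7th (7th): D-double-sharp

E-sharp, G-sharp, B-sharp, D-double-sharp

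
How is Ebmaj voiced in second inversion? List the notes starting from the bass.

Ebmaj = E♭–G–B♭; second inversion → fifth (B♭) lowest.

B♭, E♭, G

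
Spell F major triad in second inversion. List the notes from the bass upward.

In root position, F major triad is F–A–C.
Second inversion puts the fifth (C) in the bass.

C F A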